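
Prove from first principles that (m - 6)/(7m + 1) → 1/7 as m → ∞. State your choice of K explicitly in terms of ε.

Let ε > 0. For m ≥ 1, |(m - 6)/(7m + 1) − (1/7)| = |-43|/(7(7m + 1)) = 43/(7(7m + 1)).
Since 7m + 1 ≥ 7m for m ≥ 1, this is ≤ 43/(7·7m) = (43/49)/m.
So |(m - 6)/(7m + 1) − (1/7)| < ε whenever m > (43/49)/ε.
Take K = (43/49)/ε. If m > K then |(m - 6)/(7m + 1) − (1/7)| ≤ (43/49)/m < ε.

K = (43/49)/ε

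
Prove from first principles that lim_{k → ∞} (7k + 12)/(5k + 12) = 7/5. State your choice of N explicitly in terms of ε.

N = (24/25)/ε

Suppose ε > 0. For k ≥ 1, |(7k + 12)/(5k + 12) − (7/5)| = |-24|/(5(5k + 12)) = 24/(5(5k + 12)).
Since 5k + 12 ≥ 5k for k ≥ 1, this is ≤ 24/(5·5k) = (24/25)/k.
So |(7k + 12)/(5k + 12) − (7/5)| < ε whenever k > (24/25)/ε.
Take N = (24/25)/ε. If k > N then |(7k + 12)/(5k + 12) − (7/5)| ≤ (24/25)/k < ε.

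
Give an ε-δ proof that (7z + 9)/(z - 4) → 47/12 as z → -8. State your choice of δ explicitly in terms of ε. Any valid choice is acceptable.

Suppose ε > 0. We want δ > 0 with 0 < |z + 8| < δ ⇒ |(7z + 9)/(z - 4) − (47/12)| < ε.
Combining over a common denominator, (7z + 9)/(z - 4) − (47/12) = [(7z + 9)·(-12) − (-47)·(z - 4)] / [(-12)·(z - 4)] = -37(z + 8) / ((-12)(z - 4)).
So |(7z + 9)/(z - 4) − (47/12)| = 37|z + 8| / (12·|z − 4|).
Require δ ≤ 6, so |z − 4| ≥ |-12| − |z + 8| > 12 − 6 = 6.
Hence |(7z + 9)/(z - 4) − (47/12)| < 37|z + 8|/(12·6) = (37/72)|z + 8|, which is < ε once |z + 8| < (72/37)ε.
Take δ = min(6, (72/37)ε). Then 0 < |z + 8| < δ forces both bounds, so |(7z + 9)/(z - 4) − (47/12)| < ε.

δ = min(6, (72/37)ε)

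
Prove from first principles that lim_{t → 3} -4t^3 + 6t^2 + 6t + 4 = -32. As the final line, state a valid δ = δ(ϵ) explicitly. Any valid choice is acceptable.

δ = min(2, ϵ/142)

Fix ϵ > 0. We want δ > 0 such that 0 < |t − 3| < δ implies |(-4t^3 + 6t^2 + 6t + 4) + 32| < ϵ.
(-4t^3 + 6t^2 + 6t + 4) + 32 = -4t^3 + 6t^2 + 6t + 36 = (t − 3)(-4t^2 - 6t - 12).
So |(-4t^3 + 6t^2 + 6t + 4) + 32| = |t − 3|·|-4t^2 - 6t - 12|.
Assume first that |t − 3| < 2, so |t| < 5. Then |-4t^2 - 6t - 12| ≤ 4·5^2 + 6·5 + 12 = 142.
Hence |(-4t^3 + 6t^2 + 6t + 4) + 32| ≤ 142|t − 3| < ϵ provided |t − 3| < ϵ/142.
Take δ = min(2, ϵ/142). Then 0 < |t − 3| < δ gives both |t − 3| < 2 and |t − 3| < ϵ/142, so |(-4t^3 + 6t^2 + 6t + 4) + 32| < ϵ.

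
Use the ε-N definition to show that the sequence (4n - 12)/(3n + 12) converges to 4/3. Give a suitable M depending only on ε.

Fix ε > 0. For n ≥ 1, |(4n - 12)/(3n + 12) − (4/3)| = |-84|/(3(3n + 12)) = 84/(3(3n + 12)).
Since 3n + 12 ≥ 3n for n ≥ 1, this is ≤ 84/(3·3n) = (28/3)/n.
So |(4n - 12)/(3n + 12) − (4/3)| < ε whenever n > (28/3)/ε.
Take M = (28/3)/ε. If n > M then |(4n - 12)/(3n + 12) − (4/3)| ≤ (28/3)/n < ε.

M = (28/3)/ε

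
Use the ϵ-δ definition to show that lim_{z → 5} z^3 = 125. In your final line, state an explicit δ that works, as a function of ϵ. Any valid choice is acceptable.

δ = min(2, ϵ/109)

Let ϵ > 0. We seek δ > 0 with 0 < |z − 5| < δ ⇒ |z^3 − 125| < ϵ.
Factor: z^3 − 125 = (z − 5)(z^2 + 5z + 25), so |z^3 − 125| = |z − 5|·|z^2 + 5z + 25|.
Restrict δ ≤ 2. Then |z − 5| < 2 gives |z| < 7, so by the triangle inequality |z^2 + 5z + 25| ≤ 7^2 + 5·7 + 25 = 109.
Hence |z^3 − 125| ≤ 109|z − 5|, which is < ϵ once |z − 5| < ϵ/109.
Take δ = min(2, ϵ/109). If 0 < |z − 5| < δ then both bounds hold and |z^3 − 125| ≤ 109|z − 5| < 109·(ϵ/109) = ϵ.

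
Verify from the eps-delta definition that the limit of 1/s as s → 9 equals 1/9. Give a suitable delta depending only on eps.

Fix eps > 0. We seek delta > 0 such that 0 < |s − 9| < delta implies |1/s − (1/9)| < eps.
|1/s − (1/9)| = |9 − s|/(9·|s|) = |s − 9|/(9|s|).
Restrict delta ≤ 9/2. Then |s − 9| < 9/2 gives |s| > 9/2, so 9|s| > 81/2.
Then |1/s − (1/9)| < |s − 9|/(81/2), which is < eps when |s − 9| < (81/2)eps.
Take delta = min(9/2, (81/2)eps). Then 0 < |s − 9| < delta gives both |s − 9| < 9/2 and |s − 9| < (81/2)eps, so |1/s − (1/9)| < eps.

delta = min(9/2, (81/2)eps)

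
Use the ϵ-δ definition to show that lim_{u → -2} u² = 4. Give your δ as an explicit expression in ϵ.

δ = min(2, ϵ/6)

Let ϵ > 0. We seek δ > 0 with 0 < |u + 2| < δ ⇒ |u² − 4| < ϵ.
Factor: u² − 4 = (u + 2)(u - 2), so |u² − 4| = |u + 2|·|u - 2|.
Impose δ ≤ 2 so that |u| < 4; then |u - 2| ≤ 6.
Hence |u² − 4| ≤ 6|u + 2|, which is < ϵ once |u + 2| < ϵ/6.
Take δ = min(2, ϵ/6). If 0 < |u + 2| < δ then both bounds hold and |u² − 4| ≤ 6|u + 2| < 6·(ϵ/6) = ϵ.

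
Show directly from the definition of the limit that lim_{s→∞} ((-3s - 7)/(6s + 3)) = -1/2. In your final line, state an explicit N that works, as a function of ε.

N = (11/12)/ε

Fix ε > 0. We seek N > 0 such that s > N implies |(-3s - 7)/(6s + 3) + 1/2| < ε.
(-3s - 7)/(6s + 3) + 1/2 = (6(-3s - 7) − (-3)(6s + 3)) / (6(6s + 3)) = -33/(6(6s + 3)).
For s > 0 we have 6s + 3 > 6s, so |(-3s - 7)/(6s + 3) + 1/2| = 33/(6(6s + 3)) < 33/(6·6s) = (11/12)/s.
Thus |(-3s - 7)/(6s + 3) + 1/2| < ε whenever s > (11/12)/ε.
Take N = (11/12)/ε. If s > N then |(-3s - 7)/(6s + 3) + 1/2| < (11/12)/s < ε.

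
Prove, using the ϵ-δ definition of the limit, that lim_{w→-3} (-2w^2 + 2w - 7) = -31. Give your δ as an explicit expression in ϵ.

δ = min(2, ϵ/18)

Let ϵ > 0. We want δ > 0 such that 0 < |w + 3| < δ implies |(-2w^2 + 2w - 7) + 31| < ϵ.
(-2w^2 + 2w - 7) + 31 = -2w^2 + 2w + 24 = (w + 3)(-2w + 8).
So |(-2w^2 + 2w - 7) + 31| = |w + 3|·|-2w + 8|.
Require δ ≤ 2. Then |w + 3| < 2 gives |w| < 5, and by the triangle inequality |-2w + 8| ≤ 2·5 + 8 = 18.
Hence |(-2w^2 + 2w - 7) + 31| ≤ 18|w + 3| < ϵ provided |w + 3| < ϵ/18.
Take δ = min(2, ϵ/18). Then 0 < |w + 3| < δ gives both |w + 3| < 2 and |w + 3| < ϵ/18, so |(-2w^2 + 2w - 7) + 31| < ϵ.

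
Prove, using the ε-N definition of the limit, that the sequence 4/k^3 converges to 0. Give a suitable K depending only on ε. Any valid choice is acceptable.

K = (4/ε)^{1/3}

Let ε > 0 be given. For k ≥ 1, |4/k^3 − 0| = 4/k^3.
4/k^3 < ε ⇔ k^3 > 4/ε ⇔ k > (4/ε)^{1/3}.
Take K = (4/ε)^{1/3}. Then k > K implies 4/k^3 < ε.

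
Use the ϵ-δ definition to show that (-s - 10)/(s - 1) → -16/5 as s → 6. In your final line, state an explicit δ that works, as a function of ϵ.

Let ϵ > 0. We want δ > 0 with 0 < |s − 6| < δ ⇒ |(-s - 10)/(s - 1) + 16/5| < ϵ.
Combining over a common denominator, (-s - 10)/(s - 1) + 16/5 = [(-s - 10)·5 − (-16)·(s - 1)] / [5·(s - 1)] = 11(s − 6) / (5(s - 1)).
So |(-s - 10)/(s - 1) + 16/5| = 11|s − 6| / (5·|s − 1|).
Restrict δ ≤ 5/2. Then |s − 6| < 5/2 gives |s − 1| = |(s − 6) + 5| ≥ 5 − 5/2 = 5/2.
Hence |(-s - 10)/(s - 1) + 16/5| < 11|s − 6|/(5·(5/2)) = (22/25)|s − 6|, which is < ϵ once |s − 6| < (25/22)ϵ.
Take δ = min(5/2, (25/22)ϵ). Then 0 < |s − 6| < δ forces both bounds, so |(-s - 10)/(s - 1) + 16/5| < ϵ.

δ = min(5/2, (25/22)ϵ)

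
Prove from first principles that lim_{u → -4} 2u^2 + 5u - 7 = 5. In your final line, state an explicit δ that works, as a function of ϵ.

Suppose ϵ > 0. We want δ > 0 such that 0 < |u + 4| < δ implies |(2u^2 + 5u - 7) − 5| < ϵ.
(2u^2 + 5u - 7) − 5 = 2u^2 + 5u - 12 = (u + 4)(2u - 3).
So |(2u^2 + 5u - 7) − 5| = |u + 4|·|2u - 3|.
Assume first that |u + 4| < 1, so |u| < 5. Then |2u - 3| ≤ 2·5 + 3 = 13.
Hence |(2u^2 + 5u - 7) − 5| ≤ 13|u + 4| < ϵ provided |u + 4| < ϵ/13.
Choosing δ = min(1, ϵ/13) ensures both conditions, hence |(2u^2 + 5u - 7) − 5| < ϵ.

δ = min(1, ϵ/13)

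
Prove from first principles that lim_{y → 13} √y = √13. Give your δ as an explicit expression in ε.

δ = min(13, √13·ε)

Fix ε > 0. We want δ > 0 such that 0 < |y − 13| < δ implies |√y − √13| < ε.
Rationalise: √y − √13 = (y − 13)/(√y + √13), so |√y − √13| = |y − 13|/(√y + √13).
Restrict δ ≤ 13 so that |y − 13| < 13 forces y > 0, and then √y + √13 > √13.
Hence |√y − √13| < |y − 13|/√13, which is < ε once |y − 13| < √13·ε.
Take δ = min(13, √13·ε). If 0 < |y − 13| < δ then y > 0 and |√y − √13| < |y − 13|/√13 < ε.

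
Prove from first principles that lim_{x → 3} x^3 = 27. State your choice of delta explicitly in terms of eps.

delta = min(1, eps/37)

Suppose eps > 0. We seek delta > 0 with 0 < |x − 3| < delta ⇒ |x^3 − 27| < eps.
Factor: x^3 − 27 = (x − 3)(x^2 + 3x + 9), so |x^3 − 27| = |x − 3|·|x^2 + 3x + 9|.
Restrict delta ≤ 1. Then |x − 3| < 1 gives |x| < 4, so by the triangle inequality |x^2 + 3x + 9| ≤ 4^2 + 3·4 + 9 = 37.
Hence |x^3 − 27| ≤ 37|x − 3|, which is < eps once |x − 3| < eps/37.
Take delta = min(1, eps/37). If 0 < |x − 3| < delta then both bounds hold and |x^3 − 27| ≤ 37|x − 3| < 37·(eps/37) = eps.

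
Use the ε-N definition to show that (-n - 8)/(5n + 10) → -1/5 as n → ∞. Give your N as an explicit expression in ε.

N = (6/5)/ε

Suppose ε > 0. For n ≥ 1, |(-n - 8)/(5n + 10) + 1/5| = |-30|/(5(5n + 10)) = 30/(5(5n + 10)).
Since 5n + 10 ≥ 5n for n ≥ 1, this is ≤ 30/(5·5n) = (6/5)/n.
So |(-n - 8)/(5n + 10) + 1/5| < ε whenever n > (6/5)/ε.
Take N = (6/5)/ε. If n > N then |(-n - 8)/(5n + 10) + 1/5| ≤ (6/5)/n < ε.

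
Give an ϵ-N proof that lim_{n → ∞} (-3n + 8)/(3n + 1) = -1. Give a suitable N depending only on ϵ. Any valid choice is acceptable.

N = 3/ϵ

Suppose ϵ > 0. For n ≥ 1, |(-3n + 8)/(3n + 1) + 1| = |27|/(3(3n + 1)) = 27/(3(3n + 1)).
Since 3n + 1 ≥ 3n for n ≥ 1, this is ≤ 27/(3·3n) = 3/n.
So |(-3n + 8)/(3n + 1) + 1| < ϵ whenever n > 3/ϵ.
Take N = 3/ϵ. If n > N then |(-3n + 8)/(3n + 1) + 1| ≤ 3/n < ϵ.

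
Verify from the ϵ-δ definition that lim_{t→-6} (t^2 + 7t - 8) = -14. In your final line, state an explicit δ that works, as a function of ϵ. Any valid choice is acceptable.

δ = min(2, ϵ/9)

Fix ϵ > 0. We want δ > 0 such that 0 < |t + 6| < δ implies |(t^2 + 7t - 8) + 14| < ϵ.
(t^2 + 7t - 8) + 14 = t^2 + 7t + 6 = (t + 6)(t + 1).
So |(t^2 + 7t - 8) + 14| = |t + 6|·|t + 1|.
Require δ ≤ 2. Then |t + 6| < 2 gives |t| < 8, and by the triangle inequality |t + 1| ≤ 8 + 1 = 9.
Hence |(t^2 + 7t - 8) + 14| ≤ 9|t + 6| < ϵ provided |t + 6| < ϵ/9.
Choosing δ = min(2, ϵ/9) ensures both conditions, hence |(t^2 + 7t - 8) + 14| < ϵ.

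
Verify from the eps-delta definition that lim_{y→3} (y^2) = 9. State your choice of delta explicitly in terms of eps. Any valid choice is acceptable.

delta = min(1, eps/7)

Let eps > 0. We seek delta > 0 with 0 < |y − 3| < delta ⇒ |y^2 − 9| < eps.
Factor: y^2 − 9 = (y − 3)(y + 3), so |y^2 − 9| = |y − 3|·|y + 3|.
Restrict delta ≤ 1. Then |y − 3| < 1 gives |y| < 4, so by the triangle inequality |y + 3| ≤ 4 + 3 = 7.
Hence |y^2 − 9| ≤ 7|y − 3|, which is < eps once |y − 3| < eps/7.
Take delta = min(1, eps/7). If 0 < |y − 3| < delta then both bounds hold and |y^2 − 9| ≤ 7|y − 3| < 7·(eps/7) = eps.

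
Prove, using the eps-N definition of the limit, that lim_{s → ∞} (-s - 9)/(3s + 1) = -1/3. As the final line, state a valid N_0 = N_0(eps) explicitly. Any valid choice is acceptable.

N_0 = (26/9)/eps

Suppose eps > 0. We seek N_0 > 0 such that s > N_0 implies |(-s - 9)/(3s + 1) + 1/3| < eps.
(-s - 9)/(3s + 1) + 1/3 = (3(-s - 9) − (-1)(3s + 1)) / (3(3s + 1)) = -26/(3(3s + 1)).
For s > 0 we have 3s + 1 > 3s, so |(-s - 9)/(3s + 1) + 1/3| = 26/(3(3s + 1)) < 26/(3·3s) = (26/9)/s.
Thus |(-s - 9)/(3s + 1) + 1/3| < eps whenever s > (26/9)/eps.
Take N_0 = (26/9)/eps. If s > N_0 then |(-s - 9)/(3s + 1) + 1/3| < (26/9)/s < eps.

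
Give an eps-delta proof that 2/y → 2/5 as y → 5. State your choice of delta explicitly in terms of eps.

Suppose eps > 0. We seek delta > 0 such that 0 < |y − 5| < delta implies |2/y − (2/5)| < eps.
|2/y − (2/5)| = 2·|5 − y|/(5·|y|) = 2|y − 5|/(5|y|).
Restrict delta ≤ 5/2. Then |y − 5| < 5/2 gives |y| > 5/2, so 5|y| > 25/2.
Then |2/y − (2/5)| < 2|y − 5|/(25/2), which is < eps when |y − 5| < (25/4)eps.
Take delta = min(5/2, (25/4)eps). Then 0 < |y − 5| < delta gives both |y − 5| < 5/2 and |y − 5| < (25/4)eps, so |2/y − (2/5)| < eps.

delta = min(5/2, (25/4)eps)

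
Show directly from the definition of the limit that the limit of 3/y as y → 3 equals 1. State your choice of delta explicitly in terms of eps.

Let eps > 0. We seek delta > 0 such that 0 < |y − 3| < delta implies |3/y − 1| < eps.
|3/y − 1| = 3·|3 − y|/(3·|y|) = 3|y − 3|/(3|y|).
Require delta ≤ 3/2 so that |y| > 3 − 3/2 = 3/2, hence 3|y| > 9/2.
Then |3/y − 1| < 3|y − 3|/(9/2), which is < eps when |y − 3| < (3/2)eps.
Take delta = min(3/2, (3/2)eps). Then 0 < |y − 3| < delta gives both |y − 3| < 3/2 and |y − 3| < (3/2)eps, so |3/y − 1| < eps.

delta = min(3/2, (3/2)eps)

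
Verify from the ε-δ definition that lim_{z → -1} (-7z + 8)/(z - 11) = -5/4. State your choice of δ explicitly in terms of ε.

Let ε > 0. We want δ > 0 with 0 < |z + 1| < δ ⇒ |(-7z + 8)/(z - 11) + 5/4| < ε.
Combining over a common denominator, (-7z + 8)/(z - 11) + 5/4 = [(-7z + 8)·(-12) − 15·(z - 11)] / [(-12)·(z - 11)] = 69(z + 1) / ((-12)(z - 11)).
So |(-7z + 8)/(z - 11) + 5/4| = 69|z + 1| / (12·|z − 11|).
Require δ ≤ 6, so |z − 11| ≥ |-12| − |z + 1| > 12 − 6 = 6.
Hence |(-7z + 8)/(z - 11) + 5/4| < 69|z + 1|/(12·6) = (23/24)|z + 1|, which is < ε once |z + 1| < (24/23)ε.
Take δ = min(6, (24/23)ε). Then 0 < |z + 1| < δ forces both bounds, so |(-7z + 8)/(z - 11) + 5/4| < ε.

δ = min(6, (24/23)ε)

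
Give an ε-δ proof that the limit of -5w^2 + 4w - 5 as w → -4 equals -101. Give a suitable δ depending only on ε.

Suppose ε > 0. We want δ > 0 such that 0 < |w + 4| < δ implies |(-5w^2 + 4w - 5) + 101| < ε.
(-5w^2 + 4w - 5) + 101 = -5w^2 + 4w + 96 = (w + 4)(-5w + 24).
So |(-5w^2 + 4w - 5) + 101| = |w + 4|·|-5w + 24|.
Require δ ≤ 1. Then |w + 4| < 1 gives |w| < 5, and by the triangle inequality |-5w + 24| ≤ 5·5 + 24 = 49.
Hence |(-5w^2 + 4w - 5) + 101| ≤ 49|w + 4| < ε provided |w + 4| < ε/49.
Choosing δ = min(1, ε/49) ensures both conditions, hence |(-5w^2 + 4w - 5) + 101| < ε.

δ = min(1, ε/49)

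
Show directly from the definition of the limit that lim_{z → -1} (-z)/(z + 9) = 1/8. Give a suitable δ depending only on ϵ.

Fix ϵ > 0. We want δ > 0 with 0 < |z + 1| < δ ⇒ |(-z)/(z + 9) − (1/8)| < ϵ.
Combining over a common denominator, (-z)/(z + 9) − (1/8) = [(-z)·8 − 1·(z + 9)] / [8·(z + 9)] = -9(z + 1) / (8(z + 9)).
So |(-z)/(z + 9) − (1/8)| = 9|z + 1| / (8·|z + 9|).
Restrict δ ≤ 4. Then |z + 1| < 4 gives |z + 9| = |(z + 1) + 8| ≥ 8 − 4 = 4.
Hence |(-z)/(z + 9) − (1/8)| < 9|z + 1|/(8·4) = (9/32)|z + 1|, which is < ϵ once |z + 1| < (32/9)ϵ.
Take δ = min(4, (32/9)ϵ). Then 0 < |z + 1| < δ forces both bounds, so |(-z)/(z + 9) − (1/8)| < ϵ.

δ = min(4, (32/9)ϵ)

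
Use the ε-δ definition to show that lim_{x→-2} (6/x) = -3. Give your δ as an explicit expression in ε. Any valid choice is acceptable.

δ = min(1, (1/3)ε)

Let ε > 0. We seek δ > 0 such that 0 < |x + 2| < δ implies |6/x + 3| < ε.
|6/x + 3| = 6·|-2 − x|/(2·|x|) = 6|x + 2|/(2|x|).
Restrict δ ≤ 1. Then |x + 2| < 1 gives |x| > 1, so 2|x| > 2.
Then |6/x + 3| < 6|x + 2|/2, which is < ε when |x + 2| < (1/3)ε.
Take δ = min(1, (1/3)ε). Then 0 < |x + 2| < δ gives both |x + 2| < 1 and |x + 2| < (1/3)ε, so |6/x + 3| < ε.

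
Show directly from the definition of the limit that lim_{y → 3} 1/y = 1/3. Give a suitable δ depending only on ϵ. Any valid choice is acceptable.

δ = min(3/2, (9/2)ϵ)

Let ϵ > 0. We seek δ > 0 such that 0 < |y − 3| < δ implies |1/y − (1/3)| < ϵ.
|1/y − (1/3)| = |3 − y|/(3·|y|) = |y − 3|/(3|y|).
Restrict δ ≤ 3/2. Then |y − 3| < 3/2 gives |y| > 3/2, so 3|y| > 9/2.
Then |1/y − (1/3)| < |y − 3|/(9/2), which is < ϵ when |y − 3| < (9/2)ϵ.
Take δ = min(3/2, (9/2)ϵ). Then 0 < |y − 3| < δ gives both |y − 3| < 3/2 and |y − 3| < (9/2)ϵ, so |1/y − (1/3)| < ϵ.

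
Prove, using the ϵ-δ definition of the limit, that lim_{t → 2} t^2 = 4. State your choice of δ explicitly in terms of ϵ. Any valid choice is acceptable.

Fix ϵ > 0. We seek δ > 0 with 0 < |t − 2| < δ ⇒ |t^2 − 4| < ϵ.
Factor: t^2 − 4 = (t − 2)(t + 2), so |t^2 − 4| = |t − 2|·|t + 2|.
Restrict δ ≤ 1. Then |t − 2| < 1 gives |t| < 3, so by the triangle inequality |t + 2| ≤ 3 + 2 = 5.
Hence |t^2 − 4| ≤ 5|t − 2|, which is < ϵ once |t − 2| < ϵ/5.
Take δ = min(1, ϵ/5). If 0 < |t − 2| < δ then both bounds hold and |t^2 − 4| ≤ 5|t − 2| < 5·(ϵ/5) = ϵ.

δ = min(1, ϵ/5)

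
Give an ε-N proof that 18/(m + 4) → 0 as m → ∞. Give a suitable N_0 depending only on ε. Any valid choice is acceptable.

N_0 = 18/ε

Let ε > 0 be given. For m ≥ 1, |18/(m + 4) − 0| = 18/(m + 4) ≤ 18/m.
We need 18/m < ε, i.e. m > 18/ε.
Take N_0 = 18/ε. If m > N_0 then |18/(m + 4)| ≤ 18/m < ε.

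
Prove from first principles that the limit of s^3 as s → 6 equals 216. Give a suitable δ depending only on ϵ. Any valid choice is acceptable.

Suppose ϵ > 0. We seek δ > 0 with 0 < |s − 6| < δ ⇒ |s^3 − 216| < ϵ.
Factor: s^3 − 216 = (s − 6)(s^2 + 6s + 36), so |s^3 − 216| = |s − 6|·|s^2 + 6s + 36|.
Impose δ ≤ 1 so that |s| < 7; then |s^2 + 6s + 36| ≤ 127.
Hence |s^3 − 216| ≤ 127|s − 6|, which is < ϵ once |s − 6| < ϵ/127.
Take δ = min(1, ϵ/127). If 0 < |s − 6| < δ then both bounds hold and |s^3 − 216| ≤ 127|s − 6| < 127·(ϵ/127) = ϵ.

δ = min(1, ϵ/127)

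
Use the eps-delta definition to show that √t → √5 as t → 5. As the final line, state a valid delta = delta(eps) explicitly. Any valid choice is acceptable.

delta = min(5, √5·eps)

Fix eps > 0. We want delta > 0 such that 0 < |t − 5| < delta implies |√t − √5| < eps.
Multiplying by the conjugate, |√t − √5| = |t − 5|/(√t + √5).
Restrict delta ≤ 5 so that |t − 5| < 5 forces t > 0, and then √t + √5 > √5.
Hence |√t − √5| < |t − 5|/√5, which is < eps once |t − 5| < √5·eps.
Take delta = min(5, √5·eps). If 0 < |t − 5| < delta then t > 0 and |√t − √5| < |t − 5|/√5 < eps.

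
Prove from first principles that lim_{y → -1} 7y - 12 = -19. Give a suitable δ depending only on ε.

δ = ε/7

Suppose ε > 0. We need δ > 0 so that 0 < |y + 1| < δ implies |(7y - 12) + 19| < ε.
Since (7y - 12) + 19 = 7(y + 1), we have |(7y - 12) + 19| = 7|y + 1|.
Thus it suffices that |y + 1| < ε/7.
Take δ = ε/7. If 0 < |y + 1| < δ then |(7y - 12) + 19| = 7|y + 1| < 7·(ε/7) = ε.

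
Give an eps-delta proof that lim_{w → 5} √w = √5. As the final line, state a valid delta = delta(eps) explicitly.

delta = min(5, √5·eps)

Suppose eps > 0. We want delta > 0 such that 0 < |w − 5| < delta implies |√w − √5| < eps.
Multiplying by the conjugate, |√w − √5| = |w − 5|/(√w + √5).
Restrict delta ≤ 5 so that |w − 5| < 5 forces w > 0, and then √w + √5 > √5.
Hence |√w − √5| < |w − 5|/√5, which is < eps once |w − 5| < √5·eps.
Take delta = min(5, √5·eps). If 0 < |w − 5| < delta then w > 0 and |√w − √5| < |w − 5|/√5 < eps.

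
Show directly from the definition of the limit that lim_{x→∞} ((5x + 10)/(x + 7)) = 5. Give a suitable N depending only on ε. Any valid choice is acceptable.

Fix ε > 0. We seek N > 0 such that x > N implies |(5x + 10)/(x + 7) − 5| < ε.
(5x + 10)/(x + 7) − 5 = ((5x + 10) − 5(x + 7)) / ((x + 7)) = -25/((x + 7)).
For x > 0 we have x + 7 > x, so |(5x + 10)/(x + 7) − 5| = 25/((x + 7)) < 25/(x) = 25/x.
Thus |(5x + 10)/(x + 7) − 5| < ε whenever x > 25/ε.
Take N = 25/ε. If x > N then |(5x + 10)/(x + 7) − 5| < 25/x < ε.

N = 25/ε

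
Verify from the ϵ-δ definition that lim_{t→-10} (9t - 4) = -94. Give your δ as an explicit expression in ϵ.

δ = ϵ/9

Fix ϵ > 0. We need δ > 0 so that 0 < |t + 10| < δ implies |(9t - 4) + 94| < ϵ.
|(9t - 4) + 94| = |9t + 90| = 9|t + 10|.
So 9|t + 10| < ϵ exactly when |t + 10| < ϵ/9.
Take δ = ϵ/9. If 0 < |t + 10| < δ then |(9t - 4) + 94| = 9|t + 10| < 9·(ϵ/9) = ϵ.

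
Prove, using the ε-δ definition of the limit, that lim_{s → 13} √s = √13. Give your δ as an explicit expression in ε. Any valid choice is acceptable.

Let ε > 0 be given. We want δ > 0 such that 0 < |s − 13| < δ implies |√s − √13| < ε.
Multiplying by the conjugate, |√s − √13| = |s − 13|/(√s + √13).
Restrict δ ≤ 13 so that |s − 13| < 13 forces s > 0, and then √s + √13 > √13.
Hence |√s − √13| < |s − 13|/√13, which is < ε once |s − 13| < √13·ε.
Take δ = min(13, √13·ε). If 0 < |s − 13| < δ then s > 0 and |√s − √13| < |s − 13|/√13 < ε.

δ = min(13, √13·ε)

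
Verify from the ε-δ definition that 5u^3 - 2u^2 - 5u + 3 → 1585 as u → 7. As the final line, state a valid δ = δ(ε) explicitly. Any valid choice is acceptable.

δ = min(1, ε/810)

Suppose ε > 0. We want δ > 0 such that 0 < |u − 7| < δ implies |(5u^3 - 2u^2 - 5u + 3) − 1585| < ε.
(5u^3 - 2u^2 - 5u + 3) − 1585 = 5u^3 - 2u^2 - 5u - 1582 = (u − 7)(5u^2 + 33u + 226).
So |(5u^3 - 2u^2 - 5u + 3) − 1585| = |u − 7|·|5u^2 + 33u + 226|.
Assume first that |u − 7| < 1, so |u| < 8. Then |5u^2 + 33u + 226| ≤ 5·8^2 + 33·8 + 226 = 810.
Hence |(5u^3 - 2u^2 - 5u + 3) − 1585| ≤ 810|u − 7| < ε provided |u − 7| < ε/810.
Take δ = min(1, ε/810). Then 0 < |u − 7| < δ gives both |u − 7| < 1 and |u − 7| < ε/810, so |(5u^3 - 2u^2 - 5u + 3) − 1585| < ε.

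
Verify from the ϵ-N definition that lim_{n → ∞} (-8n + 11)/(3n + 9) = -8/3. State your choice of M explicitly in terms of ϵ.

Suppose ϵ > 0. For n ≥ 1, |(-8n + 11)/(3n + 9) + 8/3| = |105|/(3(3n + 9)) = 105/(3(3n + 9)).
Since 3n + 9 ≥ 3n for n ≥ 1, this is ≤ 105/(3·3n) = (35/3)/n.
So |(-8n + 11)/(3n + 9) + 8/3| < ϵ whenever n > (35/3)/ϵ.
Take M = (35/3)/ϵ. If n > M then |(-8n + 11)/(3n + 9) + 8/3| ≤ (35/3)/n < ϵ.

M = (35/3)/ϵ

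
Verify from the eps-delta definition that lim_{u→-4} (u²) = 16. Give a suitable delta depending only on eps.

delta = min(2, eps/10)

Fix eps > 0. We seek delta > 0 with 0 < |u + 4| < delta ⇒ |u² − 16| < eps.
Factor: u² − 16 = (u + 4)(u - 4), so |u² − 16| = |u + 4|·|u - 4|.
Restrict delta ≤ 2. Then |u + 4| < 2 gives |u| < 6, so by the triangle inequality |u - 4| ≤ 6 + 4 = 10.
Hence |u² − 16| ≤ 10|u + 4|, which is < eps once |u + 4| < eps/10.
Take delta = min(2, eps/10). If 0 < |u + 4| < delta then both bounds hold and |u² − 16| ≤ 10|u + 4| < 10·(eps/10) = eps.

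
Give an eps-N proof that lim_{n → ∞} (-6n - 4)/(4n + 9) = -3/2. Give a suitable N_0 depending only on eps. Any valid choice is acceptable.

N_0 = (19/8)/eps

Suppose eps > 0. For n ≥ 1, |(-6n - 4)/(4n + 9) + 3/2| = |38|/(4(4n + 9)) = 38/(4(4n + 9)).
Since 4n + 9 ≥ 4n for n ≥ 1, this is ≤ 38/(4·4n) = (19/8)/n.
So |(-6n - 4)/(4n + 9) + 3/2| < eps whenever n > (19/8)/eps.
Take N_0 = (19/8)/eps. If n > N_0 then |(-6n - 4)/(4n + 9) + 3/2| ≤ (19/8)/n < eps.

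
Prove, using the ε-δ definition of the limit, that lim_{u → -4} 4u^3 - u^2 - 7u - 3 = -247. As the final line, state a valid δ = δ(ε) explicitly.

Fix ε > 0. We want δ > 0 such that 0 < |u + 4| < δ implies |(4u^3 - u^2 - 7u - 3) + 247| < ε.
(4u^3 - u^2 - 7u - 3) + 247 = 4u^3 - u^2 - 7u + 244 = (u + 4)(4u^2 - 17u + 61).
So |(4u^3 - u^2 - 7u - 3) + 247| = |u + 4|·|4u^2 - 17u + 61|.
Require δ ≤ 1. Then |u + 4| < 1 gives |u| < 5, and by the triangle inequality |4u^2 - 17u + 61| ≤ 4·5^2 + 17·5 + 61 = 246.
Hence |(4u^3 - u^2 - 7u - 3) + 247| ≤ 246|u + 4| < ε provided |u + 4| < ε/246.
Take δ = min(1, ε/246). Then 0 < |u + 4| < δ gives both |u + 4| < 1 and |u + 4| < ε/246, so |(4u^3 - u^2 - 7u - 3) + 247| < ε.

δ = min(1, ε/246)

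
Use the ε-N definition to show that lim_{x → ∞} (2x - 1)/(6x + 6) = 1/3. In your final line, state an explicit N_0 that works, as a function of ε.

Suppose ε > 0. We seek N_0 > 0 such that x > N_0 implies |(2x - 1)/(6x + 6) − (1/3)| < ε.
(2x - 1)/(6x + 6) − (1/3) = (6(2x - 1) − 2(6x + 6)) / (6(6x + 6)) = -18/(6(6x + 6)).
For x > 0 we have 6x + 6 > 6x, so |(2x - 1)/(6x + 6) − (1/3)| = 18/(6(6x + 6)) < 18/(6·6x) = (1/2)/x.
Thus |(2x - 1)/(6x + 6) − (1/3)| < ε whenever x > (1/2)/ε.
Take N_0 = (1/2)/ε. If x > N_0 then |(2x - 1)/(6x + 6) − (1/3)| < (1/2)/x < ε.

N_0 = (1/2)/ε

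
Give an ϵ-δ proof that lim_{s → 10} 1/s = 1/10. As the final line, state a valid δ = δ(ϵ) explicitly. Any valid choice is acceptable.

Suppose ϵ > 0. We seek δ > 0 such that 0 < |s − 10| < δ implies |1/s − (1/10)| < ϵ.
|1/s − (1/10)| = |10 − s|/(10·|s|) = |s − 10|/(10|s|).
Require δ ≤ 5 so that |s| > 10 − 5 = 5, hence 10|s| > 50.
Then |1/s − (1/10)| < |s − 10|/50, which is < ϵ when |s − 10| < 50ϵ.
Take δ = min(5, 50ϵ). Then 0 < |s − 10| < δ gives both |s − 10| < 5 and |s − 10| < 50ϵ, so |1/s − (1/10)| < ϵ.

δ = min(5, 50ϵ)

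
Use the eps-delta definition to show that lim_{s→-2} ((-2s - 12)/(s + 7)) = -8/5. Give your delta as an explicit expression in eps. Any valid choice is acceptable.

Fix eps > 0. We want delta > 0 with 0 < |s + 2| < delta ⇒ |(-2s - 12)/(s + 7) + 8/5| < eps.
Combining over a common denominator, (-2s - 12)/(s + 7) + 8/5 = [(-2s - 12)·5 − (-8)·(s + 7)] / [5·(s + 7)] = -2(s + 2) / (5(s + 7)).
So |(-2s - 12)/(s + 7) + 8/5| = 2|s + 2| / (5·|s + 7|).
Require delta ≤ 5/2, so |s + 7| ≥ |5| − |s + 2| > 5 − 5/2 = 5/2.
Hence |(-2s - 12)/(s + 7) + 8/5| < 2|s + 2|/(5·(5/2)) = (4/25)|s + 2|, which is < eps once |s + 2| < (25/4)eps.
Take delta = min(5/2, (25/4)eps). Then 0 < |s + 2| < delta forces both bounds, so |(-2s - 12)/(s + 7) + 8/5| < eps.

delta = min(5/2, (25/4)eps)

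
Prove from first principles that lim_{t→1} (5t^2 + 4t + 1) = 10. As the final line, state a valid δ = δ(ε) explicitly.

Let ε > 0. We want δ > 0 such that 0 < |t − 1| < δ implies |(5t^2 + 4t + 1) − 10| < ε.
(5t^2 + 4t + 1) − 10 = 5t^2 + 4t - 9 = (t − 1)(5t + 9).
So |(5t^2 + 4t + 1) − 10| = |t − 1|·|5t + 9|.
Assume first that |t − 1| < 1, so |t| < 2. Then |5t + 9| ≤ 5·2 + 9 = 19.
Hence |(5t^2 + 4t + 1) − 10| ≤ 19|t − 1| < ε provided |t − 1| < ε/19.
Take δ = min(1, ε/19). Then 0 < |t − 1| < δ gives both |t − 1| < 1 and |t − 1| < ε/19, so |(5t^2 + 4t + 1) − 10| < ε.

δ = min(1, ε/19)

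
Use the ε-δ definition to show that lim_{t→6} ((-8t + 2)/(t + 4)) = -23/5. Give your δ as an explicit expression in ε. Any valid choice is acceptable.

Let ε > 0. We want δ > 0 with 0 < |t − 6| < δ ⇒ |(-8t + 2)/(t + 4) + 23/5| < ε.
Combining over a common denominator, (-8t + 2)/(t + 4) + 23/5 = [(-8t + 2)·10 − (-46)·(t + 4)] / [10·(t + 4)] = -34(t − 6) / (10(t + 4)).
So |(-8t + 2)/(t + 4) + 23/5| = 34|t − 6| / (10·|t + 4|).
Require δ ≤ 5, so |t + 4| ≥ |10| − |t − 6| > 10 − 5 = 5.
Hence |(-8t + 2)/(t + 4) + 23/5| < 34|t − 6|/(10·5) = (17/25)|t − 6|, which is < ε once |t − 6| < (25/17)ε.
Take δ = min(5, (25/17)ε). Then 0 < |t − 6| < δ forces both bounds, so |(-8t + 2)/(t + 4) + 23/5| < ε.

δ = min(5, (25/17)ε)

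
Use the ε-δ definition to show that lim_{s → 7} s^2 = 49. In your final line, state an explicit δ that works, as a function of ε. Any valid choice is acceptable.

δ = min(1, ε/15)

Fix ε > 0. We seek δ > 0 with 0 < |s − 7| < δ ⇒ |s^2 − 49| < ε.
Factor: s^2 − 49 = (s − 7)(s + 7), so |s^2 − 49| = |s − 7|·|s + 7|.
Restrict δ ≤ 1. Then |s − 7| < 1 gives |s| < 8, so by the triangle inequality |s + 7| ≤ 8 + 7 = 15.
Hence |s^2 − 49| ≤ 15|s − 7|, which is < ε once |s − 7| < ε/15.
Take δ = min(1, ε/15). If 0 < |s − 7| < δ then both bounds hold and |s^2 − 49| ≤ 15|s − 7| < 15·(ε/15) = ε.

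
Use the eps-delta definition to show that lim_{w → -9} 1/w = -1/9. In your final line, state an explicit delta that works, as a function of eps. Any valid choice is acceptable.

delta = min(9/2, (81/2)eps)

Fix eps > 0. We seek delta > 0 such that 0 < |w + 9| < delta implies |1/w + 1/9| < eps.
|1/w + 1/9| = |-9 − w|/(9·|w|) = |w + 9|/(9|w|).
Restrict delta ≤ 9/2. Then |w + 9| < 9/2 gives |w| > 9/2, so 9|w| > 81/2.
Then |1/w + 1/9| < |w + 9|/(81/2), which is < eps when |w + 9| < (81/2)eps.
Take delta = min(9/2, (81/2)eps). Then 0 < |w + 9| < delta gives both |w + 9| < 9/2 and |w + 9| < (81/2)eps, so |1/w + 1/9| < eps.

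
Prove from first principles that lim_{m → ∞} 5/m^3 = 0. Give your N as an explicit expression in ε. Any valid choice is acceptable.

N = (5/ε)^{1/3}

Let ε > 0 be given. For m ≥ 1, |5/m^3 − 0| = 5/m^3.
5/m^3 < ε ⇔ m^3 > 5/ε ⇔ m > (5/ε)^{1/3}.
Take N = (5/ε)^{1/3}. Then m > N implies 5/m^3 < ε.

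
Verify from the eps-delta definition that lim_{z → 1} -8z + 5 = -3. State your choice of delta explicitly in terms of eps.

Let eps > 0. We need delta > 0 so that 0 < |z − 1| < delta implies |(-8z + 5) + 3| < eps.
Since (-8z + 5) + 3 = -8(z − 1), we have |(-8z + 5) + 3| = 8|z − 1|.
So 8|z − 1| < eps exactly when |z − 1| < eps/8.
Take delta = eps/8. If 0 < |z − 1| < delta then |(-8z + 5) + 3| = 8|z − 1| < 8·(eps/8) = eps.

delta = eps/8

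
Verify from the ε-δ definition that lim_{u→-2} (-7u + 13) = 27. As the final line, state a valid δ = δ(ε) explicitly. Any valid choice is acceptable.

δ = ε/7

Let ε > 0. We need δ > 0 so that 0 < |u + 2| < δ implies |(-7u + 13) − 27| < ε.
|(-7u + 13) − 27| = |-7u - 14| = 7|u + 2|.
So 7|u + 2| < ε exactly when |u + 2| < ε/7.
Take δ = ε/7. If 0 < |u + 2| < δ then |(-7u + 13) − 27| = 7|u + 2| < 7·(ε/7) = ε.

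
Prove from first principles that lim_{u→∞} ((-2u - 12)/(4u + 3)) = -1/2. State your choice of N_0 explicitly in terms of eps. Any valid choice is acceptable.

Fix eps > 0. We seek N_0 > 0 such that u > N_0 implies |(-2u - 12)/(4u + 3) + 1/2| < eps.
(-2u - 12)/(4u + 3) + 1/2 = (4(-2u - 12) − (-2)(4u + 3)) / (4(4u + 3)) = -42/(4(4u + 3)).
For u > 0 we have 4u + 3 > 4u, so |(-2u - 12)/(4u + 3) + 1/2| = 42/(4(4u + 3)) < 42/(4·4u) = (21/8)/u.
Thus |(-2u - 12)/(4u + 3) + 1/2| < eps whenever u > (21/8)/eps.
Take N_0 = (21/8)/eps. If u > N_0 then |(-2u - 12)/(4u + 3) + 1/2| < (21/8)/u < eps.

N_0 = (21/8)/eps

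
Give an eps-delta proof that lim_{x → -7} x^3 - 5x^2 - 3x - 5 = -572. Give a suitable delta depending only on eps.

Let eps > 0. We want delta > 0 such that 0 < |x + 7| < delta implies |(x^3 - 5x^2 - 3x - 5) + 572| < eps.
(x^3 - 5x^2 - 3x - 5) + 572 = x^3 - 5x^2 - 3x + 567 = (x + 7)(x^2 - 12x + 81).
So |(x^3 - 5x^2 - 3x - 5) + 572| = |x + 7|·|x^2 - 12x + 81|.
Assume first that |x + 7| < 2, so |x| < 9. Then |x^2 - 12x + 81| ≤ 9^2 + 12·9 + 81 = 270.
Hence |(x^3 - 5x^2 - 3x - 5) + 572| ≤ 270|x + 7| < eps provided |x + 7| < eps/270.
Choosing delta = min(2, eps/270) ensures both conditions, hence |(x^3 - 5x^2 - 3x - 5) + 572| < eps.

delta = min(2, eps/270)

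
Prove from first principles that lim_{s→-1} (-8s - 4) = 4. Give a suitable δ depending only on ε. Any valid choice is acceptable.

Let ε > 0. We need δ > 0 so that 0 < |s + 1| < δ implies |(-8s - 4) − 4| < ε.
|(-8s - 4) − 4| = |-8s - 8| = 8|s + 1|.
So 8|s + 1| < ε exactly when |s + 1| < ε/8.
Take δ = ε/8. If 0 < |s + 1| < δ then |(-8s - 4) − 4| = 8|s + 1| < 8·(ε/8) = ε.

δ = ε/8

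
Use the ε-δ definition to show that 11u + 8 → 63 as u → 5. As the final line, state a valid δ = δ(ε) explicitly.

Suppose ε > 0. We need δ > 0 so that 0 < |u − 5| < δ implies |(11u + 8) − 63| < ε.
Since (11u + 8) − 63 = 11(u − 5), we have |(11u + 8) − 63| = 11|u − 5|.
Thus it suffices that |u − 5| < ε/11.
Take δ = ε/11. If 0 < |u − 5| < δ then |(11u + 8) − 63| = 11|u − 5| < 11·(ε/11) = ε.

δ = ε/11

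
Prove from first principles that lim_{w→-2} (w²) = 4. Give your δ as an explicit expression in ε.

δ = min(2, ε/6)

Fix ε > 0. We seek δ > 0 with 0 < |w + 2| < δ ⇒ |w² − 4| < ε.
Factor: w² − 4 = (w + 2)(w - 2), so |w² − 4| = |w + 2|·|w - 2|.
Restrict δ ≤ 2. Then |w + 2| < 2 gives |w| < 4, so by the triangle inequality |w - 2| ≤ 4 + 2 = 6.
Hence |w² − 4| ≤ 6|w + 2|, which is < ε once |w + 2| < ε/6.
Take δ = min(2, ε/6). If 0 < |w + 2| < δ then both bounds hold and |w² − 4| ≤ 6|w + 2| < 6·(ε/6) = ε.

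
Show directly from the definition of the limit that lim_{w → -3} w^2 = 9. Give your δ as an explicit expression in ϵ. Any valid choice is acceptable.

Suppose ϵ > 0. We seek δ > 0 with 0 < |w + 3| < δ ⇒ |w^2 − 9| < ϵ.
Factor: w^2 − 9 = (w + 3)(w - 3), so |w^2 − 9| = |w + 3|·|w - 3|.
Impose δ ≤ 1 so that |w| < 4; then |w - 3| ≤ 7.
Hence |w^2 − 9| ≤ 7|w + 3|, which is < ϵ once |w + 3| < ϵ/7.
Take δ = min(1, ϵ/7). If 0 < |w + 3| < δ then both bounds hold and |w^2 − 9| ≤ 7|w + 3| < 7·(ϵ/7) = ϵ.

δ = min(1, ϵ/7)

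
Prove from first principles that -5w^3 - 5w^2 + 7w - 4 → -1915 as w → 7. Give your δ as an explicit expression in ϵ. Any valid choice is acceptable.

Let ϵ > 0. We want δ > 0 such that 0 < |w − 7| < δ implies |(-5w^3 - 5w^2 + 7w - 4) + 1915| < ϵ.
(-5w^3 - 5w^2 + 7w - 4) + 1915 = -5w^3 - 5w^2 + 7w + 1911 = (w − 7)(-5w^2 - 40w - 273).
So |(-5w^3 - 5w^2 + 7w - 4) + 1915| = |w − 7|·|-5w^2 - 40w - 273|.
Assume first that |w − 7| < 1, so |w| < 8. Then |-5w^2 - 40w - 273| ≤ 5·8^2 + 40·8 + 273 = 913.
Hence |(-5w^3 - 5w^2 + 7w - 4) + 1915| ≤ 913|w − 7| < ϵ provided |w − 7| < ϵ/913.
Choosing δ = min(1, ϵ/913) ensures both conditions, hence |(-5w^3 - 5w^2 + 7w - 4) + 1915| < ϵ.

δ = min(1, ϵ/913)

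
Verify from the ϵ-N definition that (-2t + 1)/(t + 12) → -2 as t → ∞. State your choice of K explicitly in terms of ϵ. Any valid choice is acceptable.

K = 25/ϵ

Fix ϵ > 0. We seek K > 0 such that t > K implies |(-2t + 1)/(t + 12) + 2| < ϵ.
(-2t + 1)/(t + 12) + 2 = ((-2t + 1) − (-2)(t + 12)) / ((t + 12)) = 25/((t + 12)).
For t > 0 we have t + 12 > t, so |(-2t + 1)/(t + 12) + 2| = 25/((t + 12)) < 25/(t) = 25/t.
Thus |(-2t + 1)/(t + 12) + 2| < ϵ whenever t > 25/ϵ.
Take K = 25/ϵ. If t > K then |(-2t + 1)/(t + 12) + 2| < 25/t < ϵ.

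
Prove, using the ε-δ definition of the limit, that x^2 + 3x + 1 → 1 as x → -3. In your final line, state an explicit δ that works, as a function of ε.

Let ε > 0. We want δ > 0 such that 0 < |x + 3| < δ implies |(x^2 + 3x + 1) − 1| < ε.
(x^2 + 3x + 1) − 1 = x^2 + 3x = (x + 3)(x).
So |(x^2 + 3x + 1) − 1| = |x + 3|·|x|.
Assume first that |x + 3| < 2, so |x| < 5. Then |x| ≤ 5 = 5.
Hence |(x^2 + 3x + 1) − 1| ≤ 5|x + 3| < ε provided |x + 3| < ε/5.
Choosing δ = min(2, ε/5) ensures both conditions, hence |(x^2 + 3x + 1) − 1| < ε.

δ = min(2, ε/5)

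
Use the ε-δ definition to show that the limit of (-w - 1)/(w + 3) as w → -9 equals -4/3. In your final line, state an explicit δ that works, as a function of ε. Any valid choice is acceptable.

δ = min(3, 9ε)

Let ε > 0. We want δ > 0 with 0 < |w + 9| < δ ⇒ |(-w - 1)/(w + 3) + 4/3| < ε.
Combining over a common denominator, (-w - 1)/(w + 3) + 4/3 = [(-w - 1)·(-6) − 8·(w + 3)] / [(-6)·(w + 3)] = -2(w + 9) / ((-6)(w + 3)).
So |(-w - 1)/(w + 3) + 4/3| = 2|w + 9| / (6·|w + 3|).
Restrict δ ≤ 3. Then |w + 9| < 3 gives |w + 3| = |(w + 9) + (-6)| ≥ 6 − 3 = 3.
Hence |(-w - 1)/(w + 3) + 4/3| < 2|w + 9|/(6·3) = (1/9)|w + 9|, which is < ε once |w + 9| < 9ε.
Take δ = min(3, 9ε). Then 0 < |w + 9| < δ forces both bounds, so |(-w - 1)/(w + 3) + 4/3| < ε.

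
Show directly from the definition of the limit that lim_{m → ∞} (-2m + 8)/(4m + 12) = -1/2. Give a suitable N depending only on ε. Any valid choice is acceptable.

Let ε > 0. For m ≥ 1, |(-2m + 8)/(4m + 12) + 1/2| = |56|/(4(4m + 12)) = 56/(4(4m + 12)).
Since 4m + 12 ≥ 4m for m ≥ 1, this is ≤ 56/(4·4m) = (7/2)/m.
So |(-2m + 8)/(4m + 12) + 1/2| < ε whenever m > (7/2)/ε.
Take N = (7/2)/ε. If m > N then |(-2m + 8)/(4m + 12) + 1/2| ≤ (7/2)/m < ε.

N = (7/2)/ε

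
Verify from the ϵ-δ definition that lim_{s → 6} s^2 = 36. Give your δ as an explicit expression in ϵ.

δ = min(1, ϵ/13)

Let ϵ > 0 be given. We seek δ > 0 with 0 < |s − 6| < δ ⇒ |s^2 − 36| < ϵ.
Factor: s^2 − 36 = (s − 6)(s + 6), so |s^2 − 36| = |s − 6|·|s + 6|.
Restrict δ ≤ 1. Then |s − 6| < 1 gives |s| < 7, so by the triangle inequality |s + 6| ≤ 7 + 6 = 13.
Hence |s^2 − 36| ≤ 13|s − 6|, which is < ϵ once |s − 6| < ϵ/13.
Take δ = min(1, ϵ/13). If 0 < |s − 6| < δ then both bounds hold and |s^2 − 36| ≤ 13|s − 6| < 13·(ϵ/13) = ϵ.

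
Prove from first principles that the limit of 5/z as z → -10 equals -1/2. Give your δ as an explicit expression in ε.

Let ε > 0. We seek δ > 0 such that 0 < |z + 10| < δ implies |5/z + 1/2| < ε.
|5/z + 1/2| = 5·|-10 − z|/(10·|z|) = 5|z + 10|/(10|z|).
Require δ ≤ 5 so that |z| > 10 − 5 = 5, hence 10|z| > 50.
Then |5/z + 1/2| < 5|z + 10|/50, which is < ε when |z + 10| < 10ε.
Take δ = min(5, 10ε). Then 0 < |z + 10| < δ gives both |z + 10| < 5 and |z + 10| < 10ε, so |5/z + 1/2| < ε.

δ = min(5, 10ε)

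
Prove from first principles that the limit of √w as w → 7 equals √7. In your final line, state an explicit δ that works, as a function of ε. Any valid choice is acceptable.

Let ε > 0 be given. We want δ > 0 such that 0 < |w − 7| < δ implies |√w − √7| < ε.
Multiplying by the conjugate, |√w − √7| = |w − 7|/(√w + √7).
Restrict δ ≤ 7 so that |w − 7| < 7 forces w > 0, and then √w + √7 > √7.
Hence |√w − √7| < |w − 7|/√7, which is < ε once |w − 7| < √7·ε.
Take δ = min(7, √7·ε). If 0 < |w − 7| < δ then w > 0 and |√w − √7| < |w − 7|/√7 < ε.

δ = min(7, √7·ε)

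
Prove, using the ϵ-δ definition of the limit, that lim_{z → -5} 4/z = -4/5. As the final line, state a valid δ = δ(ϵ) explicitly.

δ = min(5/2, (25/8)ϵ)

Fix ϵ > 0. We seek δ > 0 such that 0 < |z + 5| < δ implies |4/z + 4/5| < ϵ.
|4/z + 4/5| = 4·|-5 − z|/(5·|z|) = 4|z + 5|/(5|z|).
Require δ ≤ 5/2 so that |z| > 5 − 5/2 = 5/2, hence 5|z| > 25/2.
Then |4/z + 4/5| < 4|z + 5|/(25/2), which is < ϵ when |z + 5| < (25/8)ϵ.
Take δ = min(5/2, (25/8)ϵ). Then 0 < |z + 5| < δ gives both |z + 5| < 5/2 and |z + 5| < (25/8)ϵ, so |4/z + 4/5| < ϵ.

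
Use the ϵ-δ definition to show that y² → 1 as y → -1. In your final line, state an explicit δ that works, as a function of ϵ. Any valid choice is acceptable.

δ = min(1, ϵ/3)

Fix ϵ > 0. We seek δ > 0 with 0 < |y + 1| < δ ⇒ |y² − 1| < ϵ.
Factor: y² − 1 = (y + 1)(y - 1), so |y² − 1| = |y + 1|·|y - 1|.
Restrict δ ≤ 1. Then |y + 1| < 1 gives |y| < 2, so by the triangle inequality |y - 1| ≤ 2 + 1 = 3.
Hence |y² − 1| ≤ 3|y + 1|, which is < ϵ once |y + 1| < ϵ/3.
Take δ = min(1, ϵ/3). If 0 < |y + 1| < δ then both bounds hold and |y² − 1| ≤ 3|y + 1| < 3·(ϵ/3) = ϵ.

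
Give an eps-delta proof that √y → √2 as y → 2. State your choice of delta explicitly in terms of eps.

delta = min(2, √2·eps)

Fix eps > 0. We want delta > 0 such that 0 < |y − 2| < delta implies |√y − √2| < eps.
Multiplying by the conjugate, |√y − √2| = |y − 2|/(√y + √2).
Restrict delta ≤ 2 so that |y − 2| < 2 forces y > 0, and then √y + √2 > √2.
Hence |√y − √2| < |y − 2|/√2, which is < eps once |y − 2| < √2·eps.
Take delta = min(2, √2·eps). If 0 < |y − 2| < delta then y > 0 and |√y − √2| < |y − 2|/√2 < eps.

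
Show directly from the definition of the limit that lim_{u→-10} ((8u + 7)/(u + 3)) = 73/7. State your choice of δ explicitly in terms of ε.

δ = min(7/2, (49/34)ε)

Let ε > 0. We want δ > 0 with 0 < |u + 10| < δ ⇒ |(8u + 7)/(u + 3) − (73/7)| < ε.
Combining over a common denominator, (8u + 7)/(u + 3) − (73/7) = [(8u + 7)·(-7) − (-73)·(u + 3)] / [(-7)·(u + 3)] = 17(u + 10) / ((-7)(u + 3)).
So |(8u + 7)/(u + 3) − (73/7)| = 17|u + 10| / (7·|u + 3|).
Restrict δ ≤ 7/2. Then |u + 10| < 7/2 gives |u + 3| = |(u + 10) + (-7)| ≥ 7 − 7/2 = 7/2.
Hence |(8u + 7)/(u + 3) − (73/7)| < 17|u + 10|/(7·(7/2)) = (34/49)|u + 10|, which is < ε once |u + 10| < (49/34)ε.
Take δ = min(7/2, (49/34)ε). Then 0 < |u + 10| < δ forces both bounds, so |(8u + 7)/(u + 3) − (73/7)| < ε.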